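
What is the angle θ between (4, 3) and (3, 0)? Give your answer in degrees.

With u = (4, 3), v = (3, 0):
u·v = 4·3 + 3·0 = 12 + 0 = 12.
|u| = √(4² + 3²) = √25, |v| = √(3² + 0²) = √9, so |u||v| = √(25·9) = √225 = 15.
cos θ = (u·v)/(|u||v|) = 12/15 = 0.8
θ = arccos(0.8) ≈ 36.87°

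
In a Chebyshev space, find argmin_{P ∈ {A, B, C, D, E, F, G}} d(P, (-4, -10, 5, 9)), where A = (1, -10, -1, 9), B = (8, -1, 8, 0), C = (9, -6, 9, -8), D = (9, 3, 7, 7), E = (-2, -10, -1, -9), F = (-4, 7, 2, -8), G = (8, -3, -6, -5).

Distances: d(A) = 6, d(B) = 12, d(C) = 17, d(D) = 13, d(E) = 18, d(F) = 17, d(G) = 14. Nearest: A = (1, -10, -1, 9) with distance 6.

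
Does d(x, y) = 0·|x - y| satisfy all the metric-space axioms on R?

No. With c = 0, d(x,y) = 0 for all x, y. This fails identity of indiscernibles: d(6, 12) = 0 but 6 ≠ 12.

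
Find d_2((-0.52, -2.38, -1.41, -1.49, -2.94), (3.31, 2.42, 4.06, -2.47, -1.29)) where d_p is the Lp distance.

(Σ|x_i - y_i|^2)^(1/2) = (|-0.52 - 3.31|^2 + |-2.38 - 2.42|^2 + |-1.41 - 4.06|^2 + |-1.49 - (-2.47)|^2 + |-2.94 - (-1.29)|^2)^(1/2)
= (3.83^2 + 4.8^2 + 5.47^2 + 0.98^2 + 1.65^2)^(1/2) = (14.6689 + 23.04 + 29.9209 + 0.9604 + 2.7225)^(1/2) = (71.3127)^(1/2) ≈ 8.4447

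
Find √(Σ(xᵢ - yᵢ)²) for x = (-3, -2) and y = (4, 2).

√(Σ(x_i - y_i)²) = √((-3 - 4)² + (-2 - 2)²)
= √((-7)² + (-4)²) = √(49 + 16) = √65 ≈ 8.0623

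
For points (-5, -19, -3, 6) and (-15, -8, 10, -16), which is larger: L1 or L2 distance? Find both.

L1 = |-5 - (-15)| + |-19 - (-8)| + |-3 - 10| + |6 - (-16)| = 10 + 11 + 13 + 22 = 56
L2 = √(10² + 11² + 13² + 22²) = √874 ≈ 29.5635
L1 ≥ L2 always (equality iff movement is along one axis); L1 > L2 here.
Ratio L1/L2 = 56/√874 ≈ 1.8942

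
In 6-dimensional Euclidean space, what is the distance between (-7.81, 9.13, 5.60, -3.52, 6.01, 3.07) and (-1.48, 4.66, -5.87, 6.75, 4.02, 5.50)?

√(Σ(x_i - y_i)²) = √((-7.81 - (-1.48))² + (9.13 - 4.66)² + (5.6 - (-5.87))² + (-3.52 - 6.75)² + (6.01 - 4.02)² + (3.07 - 5.5)²)
= √((-6.33)² + 4.47² + 11.47² + (-10.27)² + 1.99² + (-2.43)²) = √(40.0689 + 19.9809 + 131.5609 + 105.4729 + 3.9601 + 5.9049) = √306.9486 ≈ 17.5199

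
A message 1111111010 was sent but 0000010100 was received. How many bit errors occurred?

Differing positions: 1, 2, 3, 4, 5, 7, 8, 9. Hamming distance = 8.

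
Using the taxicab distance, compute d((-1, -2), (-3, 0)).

Σ|x_i - y_i| = |-1 - (-3)| + |-2 - 0| = 2 + 2 = 4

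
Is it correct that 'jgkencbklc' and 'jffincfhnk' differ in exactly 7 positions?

Differing positions: 2, 3, 4, 7, 8, 9, 10. Hamming distance = 7, so the claim is true.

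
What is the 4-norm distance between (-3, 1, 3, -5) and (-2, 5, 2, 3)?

(Σ|x_i - y_i|^4)^(1/4) = (|-3 - (-2)|^4 + |1 - 5|^4 + |3 - 2|^4 + |-5 - 3|^4)^(1/4)
= (1^4 + 4^4 + 1^4 + 8^4)^(1/4) = (1 + 256 + 1 + 4096)^(1/4) = (4354)^(1/4) ≈ 8.1231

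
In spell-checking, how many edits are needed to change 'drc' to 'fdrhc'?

Let D[i][j] be the edit distance between the first i characters of 'drc' and the first j characters of 'fdrhc', with D[i][0] = i, D[0][j] = j, and D[i][j] = D[i-1][j-1] if the characters match, else 1 + min(D[i-1][j], D[i][j-1], D[i-1][j-1]). Filling the table (rows: prefixes of 'drc', columns: prefixes of 'fdrhc'):
     ε  f  d  r  h  c
  ε  0  1  2  3  4  5
  d  1  1  1  2  3  4
  r  2  2  2  1  2  3
  c  3  3  3  2  2  2
The bottom-right entry gives D[3][5] = 2, so no sequence of fewer than 2 edits works. Backtracking through the table gives one optimal edit sequence (2 edits):
  drc → fdrc (ins f @1)
  fdrc → fdrhc (ins h @4)
Edit distance = 2.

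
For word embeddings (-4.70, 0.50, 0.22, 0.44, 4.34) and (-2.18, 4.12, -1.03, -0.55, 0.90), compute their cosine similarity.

With u = (-4.70, 0.50, 0.22, 0.44, 4.34), v = (-2.18, 4.12, -1.03, -0.55, 0.90):
u·v = (-4.7)·(-2.18) + 0.5·4.12 + 0.22·(-1.03) + 0.44·(-0.55) + 4.34·0.9 = 10.246 + 2.06 + (-0.2266) + (-0.242) + 3.906 = 15.7434.
|u| = √((-4.7)² + 0.5² + 0.22² + 0.44² + 4.34²) = √(22.09 + 0.25 + 0.0484 + 0.1936 + 18.8356) = √41.4176, |v| = √((-2.18)² + 4.12² + (-1.03)² + (-0.55)² + 0.9²) = √(4.7524 + 16.9744 + 1.0609 + 0.3025 + 0.81) = √23.9002.
cos θ = (u·v)/(|u||v|) = 15.7434/(√41.4176·√23.9002) ≈ 0.5004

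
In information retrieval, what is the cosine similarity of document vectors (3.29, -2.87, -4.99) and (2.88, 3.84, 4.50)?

With u = (3.29, -2.87, -4.99), v = (2.88, 3.84, 4.50):
u·v = 3.29·2.88 + (-2.87)·3.84 + (-4.99)·4.5 = 9.4752 + (-11.0208) + (-22.455) = -24.0006.
|u| = √(3.29² + (-2.87)² + (-4.99)²) = √(10.8241 + 8.2369 + 24.9001) = √43.9611, |v| = √(2.88² + 3.84² + 4.5²) = √(8.2944 + 14.7456 + 20.25) = √43.29.
cos θ = (u·v)/(|u||v|) = -24.0006/(√43.9611·√43.29) ≈ -0.5502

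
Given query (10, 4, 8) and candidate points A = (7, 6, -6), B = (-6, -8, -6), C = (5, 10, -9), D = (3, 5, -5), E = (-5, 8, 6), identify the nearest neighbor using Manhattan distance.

Distances: d(A) = 19, d(B) = 42, d(C) = 28, d(D) = 21, d(E) = 21. Nearest: A = (7, 6, -6) with distance 19.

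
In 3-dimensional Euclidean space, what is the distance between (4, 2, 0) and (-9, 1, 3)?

√(Σ(x_i - y_i)²) = √((4 - (-9))² + (2 - 1)² + (0 - 3)²)
= √(13² + 1² + (-3)²) = √(169 + 1 + 9) = √179 ≈ 13.3791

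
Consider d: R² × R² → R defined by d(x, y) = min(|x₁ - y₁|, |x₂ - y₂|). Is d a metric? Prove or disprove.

No. d fails identity of indiscernibles: take x = (2, 0) and y = (2, 8). Then d(x,y) = min(|2 - 2|, |0 - 8|) = min(0, 8) = 0, yet x ≠ y.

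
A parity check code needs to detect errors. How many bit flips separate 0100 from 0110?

Differing positions: 3. Hamming distance = 1.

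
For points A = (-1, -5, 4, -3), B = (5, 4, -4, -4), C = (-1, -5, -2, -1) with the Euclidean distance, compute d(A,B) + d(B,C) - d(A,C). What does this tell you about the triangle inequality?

d(A,B) = √(6² + 9² + 8² + 1²) = √182 ≈ 13.4907, d(B,C) = √(6² + 9² + 2² + 3²) = √130 ≈ 11.4018, d(A,C) = √(0² + 0² + 6² + 2²) = √40 ≈ 6.3246.
d(A,B) + d(B,C) - d(A,C) = 13.4907 + 11.4018 - 6.3246 = 24.8925 - 6.3246 = 18.5679 (to 4 decimal places). This is ≥ 0, so the triangle inequality holds for these points.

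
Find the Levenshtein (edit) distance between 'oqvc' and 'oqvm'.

Let D[i][j] be the edit distance between the first i characters of 'oqvc' and the first j characters of 'oqvm', with D[i][0] = i, D[0][j] = j, and D[i][j] = D[i-1][j-1] if the characters match, else 1 + min(D[i-1][j], D[i][j-1], D[i-1][j-1]). Filling the table (rows: prefixes of 'oqvc', columns: prefixes of 'oqvm'):
     ε  o  q  v  m
  ε  0  1  2  3  4
  o  1  0  1  2  3
  q  2  1  0  1  2
  v  3  2  1  0  1
  c  4  3  2  1  1
The bottom-right entry gives D[4][4] = 1, so no sequence of fewer than 1 edit works. Backtracking through the table gives one optimal edit sequence (1 edit):
  oqvc → oqvm (sub c→m @4)
Edit distance = 1.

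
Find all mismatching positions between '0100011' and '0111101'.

Differing positions: 3, 4, 5, 6. Hamming distance = 4.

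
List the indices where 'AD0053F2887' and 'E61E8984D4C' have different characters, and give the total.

Differing positions: 1, 2, 3, 4, 5, 6, 7, 8, 9, 10, 11. Hamming distance = 11.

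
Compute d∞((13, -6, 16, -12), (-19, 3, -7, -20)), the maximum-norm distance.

max(|x_i - y_i|) = max(|13 - (-19)|, |-6 - 3|, |16 - (-7)|, |-12 - (-20)|) = max(32, 9, 23, 8) = 32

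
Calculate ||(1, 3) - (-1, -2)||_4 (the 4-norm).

(Σ|x_i - y_i|^4)^(1/4) = (|1 - (-1)|^4 + |3 - (-2)|^4)^(1/4)
= (2^4 + 5^4)^(1/4) = (16 + 625)^(1/4) = (641)^(1/4) ≈ 5.0317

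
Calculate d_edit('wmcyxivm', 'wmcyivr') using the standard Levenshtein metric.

Let D[i][j] be the edit distance between the first i characters of 'wmcyxivm' and the first j characters of 'wmcyivr', with D[i][0] = i, D[0][j] = j, and D[i][j] = D[i-1][j-1] if the characters match, else 1 + min(D[i-1][j], D[i][j-1], D[i-1][j-1]). Filling the table (rows: prefixes of 'wmcyxivm', columns: prefixes of 'wmcyivr'):
     ε  w  m  c  y  i  v  r
  ε  0  1  2  3  4  5  6  7
  w  1  0  1  2  3  4  5  6
  m  2  1  0  1  2  3  4  5
  c  3  2  1  0  1  2  3  4
  y  4  3  2  1  0  1  2  3
  x  5  4  3  2  1  1  2  3
  i  6  5  4  3  2  1  2  3
  v  7  6  5  4  3  2  1  2
  m  8  7  6  5  4  3  2  2
The bottom-right entry gives D[8][7] = 2, so no sequence of fewer than 2 edits works. Backtracking through the table gives one optimal edit sequence (2 edits):
  wmcyxivm → wmcyivm (del x @5)
  wmcyivm → wmcyivr (sub m→r @7)
Edit distance = 2.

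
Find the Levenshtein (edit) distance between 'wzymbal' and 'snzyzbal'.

Let D[i][j] be the edit distance between the first i characters of 'wzymbal' and the first j characters of 'snzyzbal', with D[i][0] = i, D[0][j] = j, and D[i][j] = D[i-1][j-1] if the characters match, else 1 + min(D[i-1][j], D[i][j-1], D[i-1][j-1]). Filling the table (rows: prefixes of 'wzymbal', columns: prefixes of 'snzyzbal'):
     ε  s  n  z  y  z  b  a  l
  ε  0  1  2  3  4  5  6  7  8
  w  1  1  2  3  4  5  6  7  8
  z  2  2  2  2  3  4  5  6  7
  y  3  3  3  3  2  3  4  5  6
  m  4  4  4  4  3  3  4  5  6
  b  5  5  5  5  4  4  3  4  5
  a  6  6  6  6  5  5  4  3  4
  l  7  7  7  7  6  6  5  4  3
The bottom-right entry gives D[7][8] = 3, so no sequence of fewer than 3 edits works. Backtracking through the table gives one optimal edit sequence (3 edits):
  wzymbal → swzymbal (ins s @1)
  swzymbal → snzymbal (sub w→n @2)
  snzymbal → snzyzbal (sub m→z @5)
Edit distance = 3.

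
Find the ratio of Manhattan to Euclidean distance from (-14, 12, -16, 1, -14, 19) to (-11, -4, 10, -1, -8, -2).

L1 = |-14 - (-11)| + |12 - (-4)| + |-16 - 10| + |1 - (-1)| + |-14 - (-8)| + |19 - (-2)| = 3 + 16 + 26 + 2 + 6 + 21 = 74
L2 = √(3² + 16² + 26² + 2² + 6² + 21²) = √1422 ≈ 37.7094
L1 ≥ L2 always (equality iff movement is along one axis); L1 > L2 here.
Ratio L1/L2 = 74/√1422 ≈ 1.9624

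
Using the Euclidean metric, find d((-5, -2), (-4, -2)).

√(Σ(x_i - y_i)²) = √((-5 - (-4))² + (-2 - (-2))²)
= √((-1)² + 0²) = √(1 + 0) = √1 = 1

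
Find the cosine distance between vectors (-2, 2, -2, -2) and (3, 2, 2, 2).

With u = (-2, 2, -2, -2), v = (3, 2, 2, 2):
u·v = (-2)·3 + 2·2 + (-2)·2 + (-2)·2 = (-6) + 4 + (-4) + (-4) = -10.
|u| = √((-2)² + 2² + (-2)² + (-2)²) = √16, |v| = √(3² + 2² + 2² + 2²) = √21, so |u||v| = √(16·21) = √336.
cos θ = (u·v)/(|u||v|) = -10/√336 ≈ -0.5455
Cosine distance = 1 - cos θ ≈ 1 - (-0.5455) = 1.5455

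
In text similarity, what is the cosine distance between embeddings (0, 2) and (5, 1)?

With u = (0, 2), v = (5, 1):
u·v = 0·5 + 2·1 = 0 + 2 = 2.
|u| = √(0² + 2²) = √4, |v| = √(5² + 1²) = √26, so |u||v| = √(4·26) = √104.
cos θ = (u·v)/(|u||v|) = 2/√104 ≈ 0.1961
Cosine distance = 1 - cos θ ≈ 1 - 0.1961 = 0.8039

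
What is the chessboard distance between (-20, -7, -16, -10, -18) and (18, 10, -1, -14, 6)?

max(|x_i - y_i|) = max(|-20 - 18|, |-7 - 10|, |-16 - (-1)|, |-10 - (-14)|, |-18 - 6|) = max(38, 17, 15, 4, 24) = 38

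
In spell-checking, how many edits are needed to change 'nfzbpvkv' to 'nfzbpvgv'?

Let D[i][j] be the edit distance between the first i characters of 'nfzbpvkv' and the first j characters of 'nfzbpvgv', with D[i][0] = i, D[0][j] = j, and D[i][j] = D[i-1][j-1] if the characters match, else 1 + min(D[i-1][j], D[i][j-1], D[i-1][j-1]). Filling the table (rows: prefixes of 'nfzbpvkv', columns: prefixes of 'nfzbpvgv'):
     ε  n  f  z  b  p  v  g  v
  ε  0  1  2  3  4  5  6  7  8
  n  1  0  1  2  3  4  5  6  7
  f  2  1  0  1  2  3  4  5  6
  z  3  2  1  0  1  2  3  4  5
  b  4  3  2  1  0  1  2  3  4
  p  5  4  3  2  1  0  1  2  3
  v  6  5  4  3  2  1  0  1  2
  k  7  6  5  4  3  2  1  1  2
  v  8  7  6  5  4  3  2  2  1
The bottom-right entry gives D[8][8] = 1, so no sequence of fewer than 1 edit works. Backtracking through the table gives one optimal edit sequence (1 edit):
  nfzbpvkv → nfzbpvgv (sub k→g @7)
Edit distance = 1.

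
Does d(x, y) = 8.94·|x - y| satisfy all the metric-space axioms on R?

Yes. Since |x - y| is a metric on R and 8.94 > 0, the positive scalar multiple 8.94·|x - y| is also a metric: scaling by a positive constant preserves non-negativity, identity (d=0 ⟺ |x-y|=0 ⟺ x=y), symmetry, and the triangle inequality.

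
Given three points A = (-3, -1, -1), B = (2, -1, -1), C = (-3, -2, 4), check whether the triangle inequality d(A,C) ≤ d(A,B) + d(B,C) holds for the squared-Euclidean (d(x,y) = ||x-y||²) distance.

d(A,B) = 5² + 0² + 0² = 25, d(B,C) = 5² + 1² + 5² = 51, d(A,C) = 0² + 1² + 5² = 26.
d(A,C) = 26 ≤ 25 + 51 = 76. Triangle inequality is satisfied.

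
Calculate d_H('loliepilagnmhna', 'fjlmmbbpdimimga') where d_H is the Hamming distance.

Differing positions: 1, 2, 4, 5, 6, 7, 8, 9, 10, 11, 12, 13, 14. Hamming distance = 13.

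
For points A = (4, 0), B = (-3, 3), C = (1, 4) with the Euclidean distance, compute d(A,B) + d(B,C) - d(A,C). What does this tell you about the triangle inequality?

d(A,B) = √(7² + 3²) = √58 ≈ 7.6158, d(B,C) = √(4² + 1²) = √17 ≈ 4.1231, d(A,C) = √(3² + 4²) = √25 = 5.
d(A,B) + d(B,C) - d(A,C) = 7.6158 + 4.1231 - 5 = 11.7389 - 5 = 6.7389 (to 4 decimal places). This is ≥ 0, so the triangle inequality holds for these points.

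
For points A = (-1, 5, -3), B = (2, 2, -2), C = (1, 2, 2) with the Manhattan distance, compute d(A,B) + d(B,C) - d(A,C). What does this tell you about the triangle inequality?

d(A,B) = 3 + 3 + 1 = 7, d(B,C) = 1 + 0 + 4 = 5, d(A,C) = 2 + 3 + 5 = 10.
d(A,B) + d(B,C) - d(A,C) = 7 + 5 - 10 = 12 - 10 = 2. This is ≥ 0, so the triangle inequality holds for these points.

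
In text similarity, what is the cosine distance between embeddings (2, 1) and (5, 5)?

With u = (2, 1), v = (5, 5):
u·v = 2·5 + 1·5 = 10 + 5 = 15.
|u| = √(2² + 1²) = √5, |v| = √(5² + 5²) = √50, so |u||v| = √(5·50) = √250.
cos θ = (u·v)/(|u||v|) = 15/√250 ≈ 0.9487
Cosine distance = 1 - cos θ ≈ 1 - 0.9487 = 0.0513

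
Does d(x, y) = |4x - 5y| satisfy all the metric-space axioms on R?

No. d fails symmetry: d(4, 1) = |4·4 - 5·1| = |11| = 11, but d(1, 4) = |4·1 - 5·4| = |-16| = 16. Since 11 ≠ 16, d(x,y) ≠ d(y,x) in general.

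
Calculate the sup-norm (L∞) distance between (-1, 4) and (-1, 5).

max(|x_i - y_i|) = max(|-1 - (-1)|, |4 - 5|) = max(0, 1) = 1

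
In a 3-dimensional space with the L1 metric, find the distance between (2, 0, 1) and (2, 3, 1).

Σ|x_i - y_i| = |2 - 2| + |0 - 3| + |1 - 1| = 0 + 3 + 0 = 3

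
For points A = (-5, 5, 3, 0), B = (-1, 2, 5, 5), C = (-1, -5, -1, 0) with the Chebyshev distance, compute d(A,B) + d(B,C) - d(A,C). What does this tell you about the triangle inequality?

d(A,B) = max(4, 3, 2, 5) = 5, d(B,C) = max(0, 7, 6, 5) = 7, d(A,C) = max(4, 10, 4, 0) = 10.
d(A,B) + d(B,C) - d(A,C) = 5 + 7 - 10 = 12 - 10 = 2. This is ≥ 0, so the triangle inequality holds for these points.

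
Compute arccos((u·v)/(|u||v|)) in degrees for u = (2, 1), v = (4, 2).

With u = (2, 1), v = (4, 2):
u·v = 2·4 + 1·2 = 8 + 2 = 10.
|u| = √(2² + 1²) = √5, |v| = √(4² + 2²) = √20, so |u||v| = √(5·20) = √100 = 10.
cos θ = (u·v)/(|u||v|) = 10/10 = 1 (the vectors are parallel, pointing the same way)
θ = arccos(1) = 0°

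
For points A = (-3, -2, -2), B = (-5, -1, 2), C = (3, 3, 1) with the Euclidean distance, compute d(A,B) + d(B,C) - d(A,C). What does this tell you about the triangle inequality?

d(A,B) = √(2² + 1² + 4²) = √21 ≈ 4.5826, d(B,C) = √(8² + 4² + 1²) = √81 = 9, d(A,C) = √(6² + 5² + 3²) = √70 ≈ 8.3666.
d(A,B) + d(B,C) - d(A,C) = 4.5826 + 9 - 8.3666 = 13.5826 - 8.3666 = 5.216 (to 4 decimal places). This is ≥ 0, so the triangle inequality holds for these points.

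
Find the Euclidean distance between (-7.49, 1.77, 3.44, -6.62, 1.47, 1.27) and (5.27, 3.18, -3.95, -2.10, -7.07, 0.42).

√(Σ(x_i - y_i)²) = √((-7.49 - 5.27)² + (1.77 - 3.18)² + (3.44 - (-3.95))² + (-6.62 - (-2.1))² + (1.47 - (-7.07))² + (1.27 - 0.42)²)
= √((-12.76)² + (-1.41)² + 7.39² + (-4.52)² + 8.54² + 0.85²) = √(162.8176 + 1.9881 + 54.6121 + 20.4304 + 72.9316 + 0.7225) = √313.5023 ≈ 17.706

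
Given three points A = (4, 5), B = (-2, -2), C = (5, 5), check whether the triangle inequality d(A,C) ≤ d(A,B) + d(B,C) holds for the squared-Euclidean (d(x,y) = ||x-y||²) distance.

d(A,B) = 6² + 7² = 85, d(B,C) = 7² + 7² = 98, d(A,C) = 1² + 0² = 1.
d(A,C) = 1 ≤ 85 + 98 = 183. Triangle inequality is satisfied.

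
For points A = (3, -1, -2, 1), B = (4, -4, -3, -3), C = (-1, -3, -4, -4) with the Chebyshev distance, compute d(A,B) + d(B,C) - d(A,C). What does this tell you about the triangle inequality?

d(A,B) = max(1, 3, 1, 4) = 4, d(B,C) = max(5, 1, 1, 1) = 5, d(A,C) = max(4, 2, 2, 5) = 5.
d(A,B) + d(B,C) - d(A,C) = 4 + 5 - 5 = 9 - 5 = 4. This is ≥ 0, so the triangle inequality holds for these points.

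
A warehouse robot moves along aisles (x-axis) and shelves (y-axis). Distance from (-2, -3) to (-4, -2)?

Σ|x_i - y_i| = |-2 - (-4)| + |-3 - (-2)| = 2 + 1 = 3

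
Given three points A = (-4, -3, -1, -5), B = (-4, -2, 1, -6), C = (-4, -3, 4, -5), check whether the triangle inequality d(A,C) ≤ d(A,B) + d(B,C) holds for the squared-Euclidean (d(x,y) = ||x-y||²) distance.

d(A,B) = 0² + 1² + 2² + 1² = 6, d(B,C) = 0² + 1² + 3² + 1² = 11, d(A,C) = 0² + 0² + 5² + 0² = 25.
d(A,C) = 25 > 6 + 11 = 17. Triangle inequality is VIOLATED. (Squared-Euclidean is not a metric — this is a counterexample.)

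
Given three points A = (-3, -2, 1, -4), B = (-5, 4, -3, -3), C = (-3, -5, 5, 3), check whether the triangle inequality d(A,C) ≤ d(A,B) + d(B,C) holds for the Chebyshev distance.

d(A,B) = max(2, 6, 4, 1) = 6, d(B,C) = max(2, 9, 8, 6) = 9, d(A,C) = max(0, 3, 4, 7) = 7.
d(A,C) = 7 ≤ 6 + 9 = 15. Triangle inequality is satisfied.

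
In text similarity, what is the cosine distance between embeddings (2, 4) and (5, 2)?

With u = (2, 4), v = (5, 2):
u·v = 2·5 + 4·2 = 10 + 8 = 18.
|u| = √(2² + 4²) = √20, |v| = √(5² + 2²) = √29, so |u||v| = √(20·29) = √580.
cos θ = (u·v)/(|u||v|) = 18/√580 ≈ 0.7474
Cosine distance = 1 - cos θ ≈ 1 - 0.7474 = 0.2526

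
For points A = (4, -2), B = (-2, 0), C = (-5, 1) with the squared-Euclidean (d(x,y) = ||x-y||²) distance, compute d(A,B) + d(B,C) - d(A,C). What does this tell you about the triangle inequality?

d(A,B) = 6² + 2² = 40, d(B,C) = 3² + 1² = 10, d(A,C) = 9² + 3² = 90.
d(A,B) + d(B,C) - d(A,C) = 40 + 10 - 90 = 50 - 90 = -40. This is < 0, so the triangle inequality FAILS for these points (squared-Euclidean is not a metric).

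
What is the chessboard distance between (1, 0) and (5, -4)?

max(|x_i - y_i|) = max(|1 - 5|, |0 - (-4)|) = max(4, 4) = 4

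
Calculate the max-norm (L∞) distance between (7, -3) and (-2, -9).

max(|x_i - y_i|) = max(|7 - (-2)|, |-3 - (-9)|) = max(9, 6) = 9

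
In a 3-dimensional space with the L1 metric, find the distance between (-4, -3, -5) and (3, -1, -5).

Σ|x_i - y_i| = |-4 - 3| + |-3 - (-1)| + |-5 - (-5)| = 7 + 2 + 0 = 9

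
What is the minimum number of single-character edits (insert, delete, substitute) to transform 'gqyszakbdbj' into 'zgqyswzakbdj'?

Let D[i][j] be the edit distance between the first i characters of 'gqyszakbdbj' and the first j characters of 'zgqyswzakbdj', with D[i][0] = i, D[0][j] = j, and D[i][j] = D[i-1][j-1] if the characters match, else 1 + min(D[i-1][j], D[i][j-1], D[i-1][j-1]). Filling the table (rows: prefixes of 'gqyszakbdbj', columns: prefixes of 'zgqyswzakbdj'):
     ε  z  g  q  y  s  w  z  a  k  b  d  j
  ε  0  1  2  3  4  5  6  7  8  9 10 11 12
  g  1  1  1  2  3  4  5  6  7  8  9 10 11
  q  2  2  2  1  2  3  4  5  6  7  8  9 10
  y  3  3  3  2  1  2  3  4  5  6  7  8  9
  s  4  4  4  3  2  1  2  3  4  5  6  7  8
  z  5  4  5  4  3  2  2  2  3  4  5  6  7
  a  6  5  5  5  4  3  3  3  2  3  4  5  6
  k  7  6  6  6  5  4  4  4  3  2  3  4  5
  b  8  7  7  7  6  5  5  5  4  3  2  3  4
  d  9  8  8  8  7  6  6  6  5  4  3  2  3
  b 10  9  9  9  8  7  7  7  6  5  4  3  3
  j 11 10 10 10  9  8  8  8  7  6  5  4  3
The bottom-right entry gives D[11][12] = 3, so no sequence of fewer than 3 edits works. Backtracking through the table gives one optimal edit sequence (3 edits):
  gqyszakbdbj → zgqyszakbdbj (ins z @1)
  zgqyszakbdbj → zgqyswzakbdbj (ins w @6)
  zgqyswzakbdbj → zgqyswzakbdj (del b @12)
Edit distance = 3.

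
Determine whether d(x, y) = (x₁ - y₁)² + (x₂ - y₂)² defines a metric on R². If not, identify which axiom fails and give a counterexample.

No. The squared Euclidean distance fails the triangle inequality. Counterexample: x = (0, 0), y = (3, 3), z = (6, 6). d(x,z) = 6² + 6² = 72, but d(x,y) + d(y,z) = (3² + 3²) + (3² + 3²) = 18 + 18 = 36. Since 72 > 36, the triangle inequality is violated. (Note: √d, the ordinary Euclidean distance, IS a metric.)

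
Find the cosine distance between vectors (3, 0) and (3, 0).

With u = (3, 0), v = (3, 0):
u·v = 3·3 + 0·0 = 9 + 0 = 9.
|u| = √(3² + 0²) = √9, |v| = √(3² + 0²) = √9, so |u||v| = √(9·9) = √81 = 9.
cos θ = (u·v)/(|u||v|) = 9/9 = 1
Cosine distance = 1 - cos θ = 1 - 1 = 0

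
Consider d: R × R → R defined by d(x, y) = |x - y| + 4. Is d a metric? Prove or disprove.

No. d fails identity of indiscernibles (specifically d(x,x) = 0): d(-3, -3) = |-3 - (-3)| + 4 = 0 + 4 = 4 ≠ 0.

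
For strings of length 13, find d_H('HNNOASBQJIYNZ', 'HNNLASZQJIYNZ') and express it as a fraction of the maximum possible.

Differing positions: 4, 7. Hamming distance = 2. The maximum possible Hamming distance for length-13 strings is 13, so d_H/13 = 2/13 ≈ 0.1538.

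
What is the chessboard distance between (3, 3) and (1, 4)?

max(|x_i - y_i|) = max(|3 - 1|, |3 - 4|) = max(2, 1) = 2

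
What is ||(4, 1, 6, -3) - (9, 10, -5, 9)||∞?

max(|x_i - y_i|) = max(|4 - 9|, |1 - 10|, |6 - (-5)|, |-3 - 9|) = max(5, 9, 11, 12) = 12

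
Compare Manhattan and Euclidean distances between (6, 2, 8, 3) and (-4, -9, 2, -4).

L1 = |6 - (-4)| + |2 - (-9)| + |8 - 2| + |3 - (-4)| = 10 + 11 + 6 + 7 = 34
L2 = √(10² + 11² + 6² + 7²) = √306 ≈ 17.4929
L1 ≥ L2 always (equality iff movement is along one axis); L1 > L2 here.
Ratio L1/L2 = 34/√306 ≈ 1.9437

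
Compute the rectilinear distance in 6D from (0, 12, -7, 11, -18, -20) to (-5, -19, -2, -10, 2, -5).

Σ|x_i - y_i| = |0 - (-5)| + |12 - (-19)| + |-7 - (-2)| + |11 - (-10)| + |-18 - 2| + |-20 - (-5)| = 5 + 31 + 5 + 21 + 20 + 15 = 97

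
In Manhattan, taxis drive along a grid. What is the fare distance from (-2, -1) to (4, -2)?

Σ|x_i - y_i| = |-2 - 4| + |-1 - (-2)| = 6 + 1 = 7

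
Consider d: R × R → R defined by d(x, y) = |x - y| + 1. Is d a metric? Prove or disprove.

No. d fails identity of indiscernibles (specifically d(x,x) = 0): d(-2, -2) = |-2 - (-2)| + 1 = 0 + 1 = 1 ≠ 0.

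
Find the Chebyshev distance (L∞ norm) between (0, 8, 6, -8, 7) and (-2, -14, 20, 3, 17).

max(|x_i - y_i|) = max(|0 - (-2)|, |8 - (-14)|, |6 - 20|, |-8 - 3|, |7 - 17|) = max(2, 22, 14, 11, 10) = 22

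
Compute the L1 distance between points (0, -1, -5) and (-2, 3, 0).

Σ|x_i - y_i| = |0 - (-2)| + |-1 - 3| + |-5 - 0| = 2 + 4 + 5 = 11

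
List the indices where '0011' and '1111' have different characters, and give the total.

Differing positions: 1, 2. Hamming distance = 2.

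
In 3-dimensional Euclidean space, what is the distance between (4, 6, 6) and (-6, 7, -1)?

√(Σ(x_i - y_i)²) = √((4 - (-6))² + (6 - 7)² + (6 - (-1))²)
= √(10² + (-1)² + 7²) = √(100 + 1 + 49) = √150 ≈ 12.2474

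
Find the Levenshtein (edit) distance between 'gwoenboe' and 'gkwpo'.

Let D[i][j] be the edit distance between the first i characters of 'gwoenboe' and the first j characters of 'gkwpo', with D[i][0] = i, D[0][j] = j, and D[i][j] = D[i-1][j-1] if the characters match, else 1 + min(D[i-1][j], D[i][j-1], D[i-1][j-1]). Filling the table (rows: prefixes of 'gwoenboe', columns: prefixes of 'gkwpo'):
     ε  g  k  w  p  o
  ε  0  1  2  3  4  5
  g  1  0  1  2  3  4
  w  2  1  1  1  2  3
  o  3  2  2  2  2  2
  e  4  3  3  3  3  3
  n  5  4  4  4  4  4
  b  6  5  5  5  5  5
  o  7  6  6  6  6  5
  e  8  7  7  7  7  6
The bottom-right entry gives D[8][5] = 6, so no sequence of fewer than 6 edits works. Backtracking through the table gives one optimal edit sequence (6 edits):
  gwoenboe → goenboe (del w @2)
  goenboe → genboe (del o @2)
  genboe → gknboe (sub e→k @2)
  gknboe → gkwboe (sub n→w @3)
  gkwboe → gkwpoe (sub b→p @4)
  gkwpoe → gkwpo (del e @6)
Edit distance = 6.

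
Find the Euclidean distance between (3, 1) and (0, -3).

√(Σ(x_i - y_i)²) = √((3 - 0)² + (1 - (-3))²)
= √(3² + 4²) = √(9 + 16) = √25 = 5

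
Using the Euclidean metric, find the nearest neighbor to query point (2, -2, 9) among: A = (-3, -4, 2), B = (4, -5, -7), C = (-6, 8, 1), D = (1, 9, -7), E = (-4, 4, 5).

Distances: d(A) ≈ 8.8318, d(B) ≈ 16.4012, d(C) ≈ 15.0997, d(D) ≈ 19.4422, d(E) ≈ 9.3808. Nearest: A = (-3, -4, 2) with distance 8.8318.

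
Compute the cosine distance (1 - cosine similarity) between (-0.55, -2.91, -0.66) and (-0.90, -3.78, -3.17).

With u = (-0.55, -2.91, -0.66), v = (-0.90, -3.78, -3.17):
u·v = (-0.55)·(-0.9) + (-2.91)·(-3.78) + (-0.66)·(-3.17) = 0.495 + 10.9998 + 2.0922 = 13.587.
|u| = √((-0.55)² + (-2.91)² + (-0.66)²) = √(0.3025 + 8.4681 + 0.4356) = √9.2062, |v| = √((-0.9)² + (-3.78)² + (-3.17)²) = √(0.81 + 14.2884 + 10.0489) = √25.1473.
cos θ = (u·v)/(|u||v|) = 13.587/(√9.2062·√25.1473) ≈ 0.893
Cosine distance = 1 - cos θ ≈ 1 - 0.893 = 0.107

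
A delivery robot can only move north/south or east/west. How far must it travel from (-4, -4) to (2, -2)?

Σ|x_i - y_i| = |-4 - 2| + |-4 - (-2)| = 6 + 2 = 8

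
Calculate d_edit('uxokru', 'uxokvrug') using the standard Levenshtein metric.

Let D[i][j] be the edit distance between the first i characters of 'uxokru' and the first j characters of 'uxokvrug', with D[i][0] = i, D[0][j] = j, and D[i][j] = D[i-1][j-1] if the characters match, else 1 + min(D[i-1][j], D[i][j-1], D[i-1][j-1]). Filling the table (rows: prefixes of 'uxokru', columns: prefixes of 'uxokvrug'):
     ε  u  x  o  k  v  r  u  g
  ε  0  1  2  3  4  5  6  7  8
  u  1  0  1  2  3  4  5  6  7
  x  2  1  0  1  2  3  4  5  6
  o  3  2  1  0  1  2  3  4  5
  k  4  3  2  1  0  1  2  3  4
  r  5  4  3  2  1  1  1  2  3
  u  6  5  4  3  2  2  2  1  2
The bottom-right entry gives D[6][8] = 2, so no sequence of fewer than 2 edits works. Backtracking through the table gives one optimal edit sequence (2 edits):
  uxokru → uxokvru (ins v @5)
  uxokvru → uxokvrug (ins g @8)
Edit distance = 2.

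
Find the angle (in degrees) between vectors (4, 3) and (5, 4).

With u = (4, 3), v = (5, 4):
u·v = 4·5 + 3·4 = 20 + 12 = 32.
|u| = √(4² + 3²) = √25, |v| = √(5² + 4²) = √41, so |u||v| = √(25·41) = √1025.
cos θ = (u·v)/(|u||v|) = 32/√1025 ≈ 0.999512
θ = arccos(0.999512) ≈ 1.79°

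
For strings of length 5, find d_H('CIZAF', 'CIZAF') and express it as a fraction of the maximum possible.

Differing positions: none. Hamming distance = 0. The maximum possible Hamming distance for length-5 strings is 5, so d_H/5 = 0/5 = 0.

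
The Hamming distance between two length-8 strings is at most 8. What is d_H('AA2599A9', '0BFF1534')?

Differing positions: 1, 2, 3, 4, 5, 6, 7, 8. Hamming distance = 8. The maximum possible Hamming distance for length-8 strings is 8, so d_H/8 = 8/8 = 1.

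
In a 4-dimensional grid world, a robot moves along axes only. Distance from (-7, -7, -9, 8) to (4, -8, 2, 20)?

Σ|x_i - y_i| = |-7 - 4| + |-7 - (-8)| + |-9 - 2| + |8 - 20| = 11 + 1 + 11 + 12 = 35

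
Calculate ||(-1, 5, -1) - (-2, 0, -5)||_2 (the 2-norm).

(Σ|x_i - y_i|^2)^(1/2) = (|-1 - (-2)|^2 + |5 - 0|^2 + |-1 - (-5)|^2)^(1/2)
= (1^2 + 5^2 + 4^2)^(1/2) = (1 + 25 + 16)^(1/2) = (42)^(1/2) ≈ 6.4807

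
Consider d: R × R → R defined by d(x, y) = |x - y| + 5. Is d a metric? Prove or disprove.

No. d fails identity of indiscernibles (specifically d(x,x) = 0): d(2, 2) = |2 - 2| + 5 = 0 + 5 = 5 ≠ 0.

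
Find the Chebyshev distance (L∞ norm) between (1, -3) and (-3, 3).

max(|x_i - y_i|) = max(|1 - (-3)|, |-3 - 3|) = max(4, 6) = 6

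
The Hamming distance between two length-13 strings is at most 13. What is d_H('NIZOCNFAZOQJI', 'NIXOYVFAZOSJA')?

Differing positions: 3, 5, 6, 11, 13. Hamming distance = 5. The maximum possible Hamming distance for length-13 strings is 13, so d_H/13 = 5/13 ≈ 0.3846.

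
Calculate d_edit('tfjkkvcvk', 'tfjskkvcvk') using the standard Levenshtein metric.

Let D[i][j] be the edit distance between the first i characters of 'tfjkkvcvk' and the first j characters of 'tfjskkvcvk', with D[i][0] = i, D[0][j] = j, and D[i][j] = D[i-1][j-1] if the characters match, else 1 + min(D[i-1][j], D[i][j-1], D[i-1][j-1]). Filling the table (rows: prefixes of 'tfjkkvcvk', columns: prefixes of 'tfjskkvcvk'):
     ε  t  f  j  s  k  k  v  c  v  k
  ε  0  1  2  3  4  5  6  7  8  9 10
  t  1  0  1  2  3  4  5  6  7  8  9
  f  2  1  0  1  2  3  4  5  6  7  8
  j  3  2  1  0  1  2  3  4  5  6  7
  k  4  3  2  1  1  1  2  3  4  5  6
  k  5  4  3  2  2  1  1  2  3  4  5
  v  6  5  4  3  3  2  2  1  2  3  4
  c  7  6  5  4  4  3  3  2  1  2  3
  v  8  7  6  5  5  4  4  3  2  1  2
  k  9  8  7  6  6  5  4  4  3  2  1
The bottom-right entry gives D[9][10] = 1, so no sequence of fewer than 1 edit works. Backtracking through the table gives one optimal edit sequence (1 edit):
  tfjkkvcvk → tfjskkvcvk (ins s @4)
Edit distance = 1.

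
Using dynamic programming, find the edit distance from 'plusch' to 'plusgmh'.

Let D[i][j] be the edit distance between the first i characters of 'plusch' and the first j characters of 'plusgmh', with D[i][0] = i, D[0][j] = j, and D[i][j] = D[i-1][j-1] if the characters match, else 1 + min(D[i-1][j], D[i][j-1], D[i-1][j-1]). Filling the table (rows: prefixes of 'plusch', columns: prefixes of 'plusgmh'):
     ε  p  l  u  s  g  m  h
  ε  0  1  2  3  4  5  6  7
  p  1  0  1  2  3  4  5  6
  l  2  1  0  1  2  3  4  5
  u  3  2  1  0  1  2  3  4
  s  4  3  2  1  0  1  2  3
  c  5  4  3  2  1  1  2  3
  h  6  5  4  3  2  2  2  2
The bottom-right entry gives D[6][7] = 2, so no sequence of fewer than 2 edits works. Backtracking through the table gives one optimal edit sequence (2 edits):
  plusch → plusgch (ins g @5)
  plusgch → plusgmh (sub c→m @6)
Edit distance = 2.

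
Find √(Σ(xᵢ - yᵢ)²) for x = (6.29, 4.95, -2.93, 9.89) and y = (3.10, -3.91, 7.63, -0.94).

√(Σ(x_i - y_i)²) = √((6.29 - 3.1)² + (4.95 - (-3.91))² + (-2.93 - 7.63)² + (9.89 - (-0.94))²)
= √(3.19² + 8.86² + (-10.56)² + 10.83²) = √(10.1761 + 78.4996 + 111.5136 + 117.2889) = √317.4782 ≈ 17.8179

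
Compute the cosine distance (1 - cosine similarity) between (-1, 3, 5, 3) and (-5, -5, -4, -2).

With u = (-1, 3, 5, 3), v = (-5, -5, -4, -2):
u·v = (-1)·(-5) + 3·(-5) + 5·(-4) + 3·(-2) = 5 + (-15) + (-20) + (-6) = -36.
|u| = √((-1)² + 3² + 5² + 3²) = √44, |v| = √((-5)² + (-5)² + (-4)² + (-2)²) = √70, so |u||v| = √(44·70) = √3080.
cos θ = (u·v)/(|u||v|) = -36/√3080 ≈ -0.6487
Cosine distance = 1 - cos θ ≈ 1 - (-0.6487) = 1.6487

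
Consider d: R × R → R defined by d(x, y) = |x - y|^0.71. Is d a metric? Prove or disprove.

Yes. With 0 < p = 0.71 ≤ 1, d(x,y) = |x-y|^0.71 is a metric on R. Non-negativity and symmetry are immediate; |x-y|^0.71 = 0 ⟺ |x-y| = 0 ⟺ x = y. For the triangle inequality, the function t ↦ t^0.71 is subadditive on [0,∞) when p ≤ 1, so |x-z|^0.71 ≤ (|x-y| + |y-z|)^0.71 ≤ |x-y|^0.71 + |y-z|^0.71.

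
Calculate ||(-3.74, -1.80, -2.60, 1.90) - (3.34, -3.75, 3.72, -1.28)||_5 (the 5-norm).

(Σ|x_i - y_i|^5)^(1/5) = (|-3.74 - 3.34|^5 + |-1.8 - (-3.75)|^5 + |-2.6 - 3.72|^5 + |1.9 - (-1.28)|^5)^(1/5)
= (7.08^5 + 1.95^5 + 6.32^5 + 3.18^5)^(1/5) ≈ (17789.6043 + 28.1951 + 10082.8984 + 325.1888)^(1/5) = (28225.8866)^(1/5) ≈ 7.7648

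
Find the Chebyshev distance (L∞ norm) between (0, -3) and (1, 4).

max(|x_i - y_i|) = max(|0 - 1|, |-3 - 4|) = max(1, 7) = 7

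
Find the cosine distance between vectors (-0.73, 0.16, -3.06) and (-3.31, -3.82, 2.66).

With u = (-0.73, 0.16, -3.06), v = (-3.31, -3.82, 2.66):
u·v = (-0.73)·(-3.31) + 0.16·(-3.82) + (-3.06)·2.66 = 2.4163 + (-0.6112) + (-8.1396) = -6.3345.
|u| = √((-0.73)² + 0.16² + (-3.06)²) = √(0.5329 + 0.0256 + 9.3636) = √9.9221, |v| = √((-3.31)² + (-3.82)² + 2.66²) = √(10.9561 + 14.5924 + 7.0756) = √32.6241.
cos θ = (u·v)/(|u||v|) = -6.3345/(√9.9221·√32.6241) ≈ -0.3521
Cosine distance = 1 - cos θ ≈ 1 - (-0.3521) = 1.3521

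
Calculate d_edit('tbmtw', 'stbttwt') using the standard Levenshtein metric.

Let D[i][j] be the edit distance between the first i characters of 'tbmtw' and the first j characters of 'stbttwt', with D[i][0] = i, D[0][j] = j, and D[i][j] = D[i-1][j-1] if the characters match, else 1 + min(D[i-1][j], D[i][j-1], D[i-1][j-1]). Filling the table (rows: prefixes of 'tbmtw', columns: prefixes of 'stbttwt'):
     ε  s  t  b  t  t  w  t
  ε  0  1  2  3  4  5  6  7
  t  1  1  1  2  3  4  5  6
  b  2  2  2  1  2  3  4  5
  m  3  3  3  2  2  3  4  5
  t  4  4  3  3  2  2  3  4
  w  5  5  4  4  3  3  2  3
The bottom-right entry gives D[5][7] = 3, so no sequence of fewer than 3 edits works. Backtracking through the table gives one optimal edit sequence (3 edits):
  tbmtw → stbmtw (ins s @1)
  stbmtw → stbttw (sub m→t @4)
  stbttw → stbttwt (ins t @7)
Edit distance = 3.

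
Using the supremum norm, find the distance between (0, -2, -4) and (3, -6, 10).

max(|x_i - y_i|) = max(|0 - 3|, |-2 - (-6)|, |-4 - 10|) = max(3, 4, 14) = 14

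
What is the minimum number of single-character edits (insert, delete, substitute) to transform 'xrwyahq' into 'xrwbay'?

Let D[i][j] be the edit distance between the first i characters of 'xrwyahq' and the first j characters of 'xrwbay', with D[i][0] = i, D[0][j] = j, and D[i][j] = D[i-1][j-1] if the characters match, else 1 + min(D[i-1][j], D[i][j-1], D[i-1][j-1]). Filling the table (rows: prefixes of 'xrwyahq', columns: prefixes of 'xrwbay'):
     ε  x  r  w  b  a  y
  ε  0  1  2  3  4  5  6
  x  1  0  1  2  3  4  5
  r  2  1  0  1  2  3  4
  w  3  2  1  0  1  2  3
  y  4  3  2  1  1  2  2
  a  5  4  3  2  2  1  2
  h  6  5  4  3  3  2  2
  q  7  6  5  4  4  3  3
The bottom-right entry gives D[7][6] = 3, so no sequence of fewer than 3 edits works. Backtracking through the table gives one optimal edit sequence (3 edits):
  xrwyahq → xrwbahq (sub y→b @4)
  xrwbahq → xrwbaq (del h @6)
  xrwbaq → xrwbay (sub q→y @6)
Edit distance = 3.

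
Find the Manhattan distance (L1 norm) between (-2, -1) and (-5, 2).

Σ|x_i - y_i| = |-2 - (-5)| + |-1 - 2| = 3 + 3 = 6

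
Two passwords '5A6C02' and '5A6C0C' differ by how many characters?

Differing positions: 6. Hamming distance = 1.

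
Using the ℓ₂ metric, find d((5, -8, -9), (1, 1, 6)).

√(Σ(x_i - y_i)²) = √((5 - 1)² + (-8 - 1)² + (-9 - 6)²)
= √(4² + (-9)² + (-15)²) = √(16 + 81 + 225) = √322 ≈ 17.9444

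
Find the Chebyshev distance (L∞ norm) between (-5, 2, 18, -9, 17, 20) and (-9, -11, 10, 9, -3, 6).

max(|x_i - y_i|) = max(|-5 - (-9)|, |2 - (-11)|, |18 - 10|, |-9 - 9|, |17 - (-3)|, |20 - 6|) = max(4, 13, 8, 18, 20, 14) = 20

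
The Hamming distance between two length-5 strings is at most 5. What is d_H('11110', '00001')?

Differing positions: 1, 2, 3, 4, 5. Hamming distance = 5. The maximum possible Hamming distance for length-5 strings is 5, so d_H/5 = 5/5 = 1.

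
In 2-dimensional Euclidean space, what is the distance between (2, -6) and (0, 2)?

√(Σ(x_i - y_i)²) = √((2 - 0)² + (-6 - 2)²)
= √(2² + (-8)²) = √(4 + 64) = √68 ≈ 8.2462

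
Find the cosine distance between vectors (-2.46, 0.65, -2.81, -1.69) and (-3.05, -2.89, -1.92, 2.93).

With u = (-2.46, 0.65, -2.81, -1.69), v = (-3.05, -2.89, -1.92, 2.93):
u·v = (-2.46)·(-3.05) + 0.65·(-2.89) + (-2.81)·(-1.92) + (-1.69)·2.93 = 7.503 + (-1.8785) + 5.3952 + (-4.9517) = 6.068.
|u| = √((-2.46)² + 0.65² + (-2.81)² + (-1.69)²) = √(6.0516 + 0.4225 + 7.8961 + 2.8561) = √17.2263, |v| = √((-3.05)² + (-2.89)² + (-1.92)² + 2.93²) = √(9.3025 + 8.3521 + 3.6864 + 8.5849) = √29.9259.
cos θ = (u·v)/(|u||v|) = 6.068/(√17.2263·√29.9259) ≈ 0.2673
Cosine distance = 1 - cos θ ≈ 1 - 0.2673 = 0.7327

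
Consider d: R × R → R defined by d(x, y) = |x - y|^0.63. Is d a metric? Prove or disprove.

Yes. With 0 < p = 0.63 ≤ 1, d(x,y) = |x-y|^0.63 is a metric on R. Non-negativity and symmetry are immediate; |x-y|^0.63 = 0 ⟺ |x-y| = 0 ⟺ x = y. For the triangle inequality, the function t ↦ t^0.63 is subadditive on [0,∞) when p ≤ 1, so |x-z|^0.63 ≤ (|x-y| + |y-z|)^0.63 ≤ |x-y|^0.63 + |y-z|^0.63.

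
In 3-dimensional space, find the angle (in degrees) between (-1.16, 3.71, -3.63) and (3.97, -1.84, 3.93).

With u = (-1.16, 3.71, -3.63), v = (3.97, -1.84, 3.93):
u·v = (-1.16)·3.97 + 3.71·(-1.84) + (-3.63)·3.93 = (-4.6052) + (-6.8264) + (-14.2659) = -25.6975.
|u| = √((-1.16)² + 3.71² + (-3.63)²) = √(1.3456 + 13.7641 + 13.1769) = √28.2866, |v| = √(3.97² + (-1.84)² + 3.93²) = √(15.7609 + 3.3856 + 15.4449) = √34.5914.
cos θ = (u·v)/(|u||v|) = -25.6975/(√28.2866·√34.5914) ≈ -0.821517
θ = arccos(-0.821517) ≈ 145.24°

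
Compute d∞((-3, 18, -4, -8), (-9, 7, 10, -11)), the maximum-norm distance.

max(|x_i - y_i|) = max(|-3 - (-9)|, |18 - 7|, |-4 - 10|, |-8 - (-11)|) = max(6, 11, 14, 3) = 14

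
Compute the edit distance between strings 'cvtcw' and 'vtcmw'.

Let D[i][j] be the edit distance between the first i characters of 'cvtcw' and the first j characters of 'vtcmw', with D[i][0] = i, D[0][j] = j, and D[i][j] = D[i-1][j-1] if the characters match, else 1 + min(D[i-1][j], D[i][j-1], D[i-1][j-1]). Filling the table (rows: prefixes of 'cvtcw', columns: prefixes of 'vtcmw'):
     ε  v  t  c  m  w
  ε  0  1  2  3  4  5
  c  1  1  2  2  3  4
  v  2  1  2  3  3  4
  t  3  2  1  2  3  4
  c  4  3  2  1  2  3
  w  5  4  3  2  2  2
The bottom-right entry gives D[5][5] = 2, so no sequence of fewer than 2 edits works. Backtracking through the table gives one optimal edit sequence (2 edits):
  cvtcw → vtcw (del c @1)
  vtcw → vtcmw (ins m @4)
Edit distance = 2.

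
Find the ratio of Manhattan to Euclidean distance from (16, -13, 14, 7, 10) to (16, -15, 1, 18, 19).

L1 = |16 - 16| + |-13 - (-15)| + |14 - 1| + |7 - 18| + |10 - 19| = 0 + 2 + 13 + 11 + 9 = 35
L2 = √(0² + 2² + 13² + 11² + 9²) = √375 ≈ 19.3649
L1 ≥ L2 always (equality iff movement is along one axis); L1 > L2 here.
Ratio L1/L2 = 35/√375 ≈ 1.8074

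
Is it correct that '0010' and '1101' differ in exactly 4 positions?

Differing positions: 1, 2, 3, 4. Hamming distance = 4, so the claim is true.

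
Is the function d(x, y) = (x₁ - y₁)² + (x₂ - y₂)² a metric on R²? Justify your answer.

No. The squared Euclidean distance fails the triangle inequality. Counterexample: x = (0, 0), y = (2, 4), z = (4, 8). d(x,z) = 4² + 8² = 80, but d(x,y) + d(y,z) = (2² + 4²) + (2² + 4²) = 20 + 20 = 40. Since 80 > 40, the triangle inequality is violated. (Note: √d, the ordinary Euclidean distance, IS a metric.)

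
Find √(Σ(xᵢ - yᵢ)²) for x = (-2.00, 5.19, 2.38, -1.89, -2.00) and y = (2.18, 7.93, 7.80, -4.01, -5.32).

√(Σ(x_i - y_i)²) = √((-2 - 2.18)² + (5.19 - 7.93)² + (2.38 - 7.8)² + (-1.89 - (-4.01))² + (-2 - (-5.32))²)
= √((-4.18)² + (-2.74)² + (-5.42)² + 2.12² + 3.32²) = √(17.4724 + 7.5076 + 29.3764 + 4.4944 + 11.0224) = √69.8732 ≈ 8.359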